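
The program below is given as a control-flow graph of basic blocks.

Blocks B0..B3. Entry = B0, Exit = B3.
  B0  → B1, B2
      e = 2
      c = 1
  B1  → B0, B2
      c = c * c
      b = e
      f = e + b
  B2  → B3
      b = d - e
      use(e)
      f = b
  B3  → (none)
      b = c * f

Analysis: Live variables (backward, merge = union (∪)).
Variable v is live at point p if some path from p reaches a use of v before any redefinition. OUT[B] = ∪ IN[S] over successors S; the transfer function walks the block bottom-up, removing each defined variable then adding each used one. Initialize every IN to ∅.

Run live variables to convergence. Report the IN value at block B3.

Fixpoint table:
  B0:   IN={d}   OUT={c, d, e}
  B1:   IN={c, d, e}   OUT={c, d, e}
  B2:   IN={c, d, e}   OUT={c, f}
  B3:   IN={c, f}   OUT={}

B3 is the boundary node: OUT[B3] = {}
Applying B3's transfer function to that OUT value gives IN[B3] (row B3 above).

Answer: {c, f}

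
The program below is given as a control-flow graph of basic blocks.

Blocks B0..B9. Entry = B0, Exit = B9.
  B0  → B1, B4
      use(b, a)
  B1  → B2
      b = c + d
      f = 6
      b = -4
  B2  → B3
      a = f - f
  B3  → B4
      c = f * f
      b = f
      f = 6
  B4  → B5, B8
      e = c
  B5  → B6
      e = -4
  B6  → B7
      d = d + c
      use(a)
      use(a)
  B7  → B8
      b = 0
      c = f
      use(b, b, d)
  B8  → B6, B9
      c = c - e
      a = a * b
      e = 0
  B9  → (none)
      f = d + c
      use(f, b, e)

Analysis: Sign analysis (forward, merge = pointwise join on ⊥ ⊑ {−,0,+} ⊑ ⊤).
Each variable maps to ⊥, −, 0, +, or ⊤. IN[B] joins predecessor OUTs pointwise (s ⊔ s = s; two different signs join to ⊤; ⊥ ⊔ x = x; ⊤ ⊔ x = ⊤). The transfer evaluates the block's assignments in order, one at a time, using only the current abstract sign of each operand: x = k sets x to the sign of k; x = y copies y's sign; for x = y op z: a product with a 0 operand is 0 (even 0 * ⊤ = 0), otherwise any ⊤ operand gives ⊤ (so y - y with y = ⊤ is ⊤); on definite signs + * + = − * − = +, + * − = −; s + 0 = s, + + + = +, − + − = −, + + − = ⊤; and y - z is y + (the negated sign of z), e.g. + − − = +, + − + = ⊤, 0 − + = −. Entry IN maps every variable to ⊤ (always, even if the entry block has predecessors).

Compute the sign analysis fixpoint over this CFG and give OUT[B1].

Answer: {a: ⊤, b: -, c: ⊤, d: ⊤, e: ⊤, f: +}

Working:
Converged values:
  B0:  IN=(all ⊤)  OUT=(all ⊤)
  B1:  IN=(all ⊤)  OUT={b:-, f:+; rest ⊤}
  B2:  IN={b:-, f:+; rest ⊤}  OUT={b:-, f:+; rest ⊤}
  B3:  IN={b:-, f:+; rest ⊤}  OUT={b:+, c:+, f:+; rest ⊤}
  B4:  IN=(all ⊤)  OUT=(all ⊤)
  B5:  IN=(all ⊤)  OUT={e:-; rest ⊤}
  B6:  IN=(all ⊤)  OUT=(all ⊤)
  B7:  IN=(all ⊤)  OUT={b:0; rest ⊤}
  B8:  IN=(all ⊤)  OUT={e:0; rest ⊤}
  B9:  IN={e:0; rest ⊤}  OUT={e:0; rest ⊤}

Merge at B1: IN[B1] = OUT[B0] = {a: ⊤, b: ⊤, c: ⊤, d: ⊤, e: ⊤, f: ⊤}
Applying B1's transfer function to that IN value gives OUT[B1] (row B1 above).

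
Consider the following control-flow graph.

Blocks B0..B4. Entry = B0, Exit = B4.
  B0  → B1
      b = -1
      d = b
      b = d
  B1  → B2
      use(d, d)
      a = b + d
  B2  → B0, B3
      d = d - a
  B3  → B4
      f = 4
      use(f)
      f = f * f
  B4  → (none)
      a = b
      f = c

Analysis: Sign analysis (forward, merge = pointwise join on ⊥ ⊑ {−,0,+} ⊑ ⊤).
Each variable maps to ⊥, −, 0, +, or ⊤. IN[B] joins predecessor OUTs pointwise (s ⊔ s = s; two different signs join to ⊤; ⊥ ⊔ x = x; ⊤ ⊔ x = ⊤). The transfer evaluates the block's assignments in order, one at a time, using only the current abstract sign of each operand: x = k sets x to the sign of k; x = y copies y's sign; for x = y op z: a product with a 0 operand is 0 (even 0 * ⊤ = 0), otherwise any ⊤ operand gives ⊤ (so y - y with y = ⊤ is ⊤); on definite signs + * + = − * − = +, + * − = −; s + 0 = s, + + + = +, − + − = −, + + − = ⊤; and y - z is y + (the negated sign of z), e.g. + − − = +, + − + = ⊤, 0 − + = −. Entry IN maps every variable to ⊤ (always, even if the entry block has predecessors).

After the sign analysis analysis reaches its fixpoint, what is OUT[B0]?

Per-block solution:
  B0:  IN=(all ⊤)  OUT={b:-, d:-; rest ⊤}
  B1:  IN={b:-, d:-; rest ⊤}  OUT={a:-, b:-, d:-; rest ⊤}
  B2:  IN={a:-, b:-, d:-; rest ⊤}  OUT={a:-, b:-; rest ⊤}
  B3:  IN={a:-, b:-; rest ⊤}  OUT={a:-, b:-, f:+; rest ⊤}
  B4:  IN={a:-, b:-, f:+; rest ⊤}  OUT={a:-, b:-; rest ⊤}

Merge at B0 (entry node, so the boundary value (all ⊤) is joined with the incoming edge(s)): IN[B0] = (all ⊤) ⊔ OUT[B2] = {a: ⊤, b: ⊤, c: ⊤, d: ⊤, e: ⊤, f: ⊤}
Applying B0's transfer function to that IN value gives OUT[B0] (row B0 above).

Answer: {a: ⊤, b: -, c: ⊤, d: -, e: ⊤, f: ⊤}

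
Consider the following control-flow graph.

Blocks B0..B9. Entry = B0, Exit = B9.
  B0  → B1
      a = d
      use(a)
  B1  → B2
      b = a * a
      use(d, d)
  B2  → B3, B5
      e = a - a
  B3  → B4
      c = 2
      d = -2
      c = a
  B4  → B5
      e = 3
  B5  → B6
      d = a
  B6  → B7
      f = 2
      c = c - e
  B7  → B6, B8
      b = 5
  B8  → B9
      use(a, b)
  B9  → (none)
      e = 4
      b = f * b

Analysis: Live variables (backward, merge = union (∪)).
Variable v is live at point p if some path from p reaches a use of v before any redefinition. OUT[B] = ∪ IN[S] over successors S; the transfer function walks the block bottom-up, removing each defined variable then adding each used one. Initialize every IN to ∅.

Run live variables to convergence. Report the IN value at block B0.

Fixpoint table:
  B0:  IN={c, d}  OUT={a, c, d}
  B1:  IN={a, c, d}  OUT={a, c}
  B2:  IN={a, c}  OUT={a, c, e}
  B3:  IN={a}  OUT={a, c}
  B4:  IN={a, c}  OUT={a, c, e}
  B5:  IN={a, c, e}  OUT={a, c, e}
  B6:  IN={a, c, e}  OUT={a, c, e, f}
  B7:  IN={a, c, e, f}  OUT={a, b, c, e, f}
  B8:  IN={a, b, f}  OUT={b, f}
  B9:  IN={b, f}  OUT={}

Merge at B0: OUT[B0] = IN[B1] = {a, c, d}
Applying B0's transfer function to that OUT value gives IN[B0] (row B0 above).

Answer: {c, d}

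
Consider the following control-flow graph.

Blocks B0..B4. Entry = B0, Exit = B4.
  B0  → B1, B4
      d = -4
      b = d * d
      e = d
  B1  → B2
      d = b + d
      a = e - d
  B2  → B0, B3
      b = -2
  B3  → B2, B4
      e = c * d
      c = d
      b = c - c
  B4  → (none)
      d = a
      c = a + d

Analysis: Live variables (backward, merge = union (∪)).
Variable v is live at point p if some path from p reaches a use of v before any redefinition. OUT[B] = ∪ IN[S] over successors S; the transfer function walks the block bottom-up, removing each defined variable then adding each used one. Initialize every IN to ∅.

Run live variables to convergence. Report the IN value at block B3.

Answer: {a, c, d}

Trace:
Converged values:
  B0:  IN={a, c}  OUT={a, b, c, d, e}
  B1:  IN={b, c, d, e}  OUT={a, c, d}
  B2:  IN={a, c, d}  OUT={a, c, d}
  B3:  IN={a, c, d}  OUT={a, c, d}
  B4:  IN={a}  OUT={}

Merge at B3: OUT[B3] = IN[B2] ⊔ IN[B4] = {a, c, d}
Applying B3's transfer function to that OUT value gives IN[B3] (row B3 above).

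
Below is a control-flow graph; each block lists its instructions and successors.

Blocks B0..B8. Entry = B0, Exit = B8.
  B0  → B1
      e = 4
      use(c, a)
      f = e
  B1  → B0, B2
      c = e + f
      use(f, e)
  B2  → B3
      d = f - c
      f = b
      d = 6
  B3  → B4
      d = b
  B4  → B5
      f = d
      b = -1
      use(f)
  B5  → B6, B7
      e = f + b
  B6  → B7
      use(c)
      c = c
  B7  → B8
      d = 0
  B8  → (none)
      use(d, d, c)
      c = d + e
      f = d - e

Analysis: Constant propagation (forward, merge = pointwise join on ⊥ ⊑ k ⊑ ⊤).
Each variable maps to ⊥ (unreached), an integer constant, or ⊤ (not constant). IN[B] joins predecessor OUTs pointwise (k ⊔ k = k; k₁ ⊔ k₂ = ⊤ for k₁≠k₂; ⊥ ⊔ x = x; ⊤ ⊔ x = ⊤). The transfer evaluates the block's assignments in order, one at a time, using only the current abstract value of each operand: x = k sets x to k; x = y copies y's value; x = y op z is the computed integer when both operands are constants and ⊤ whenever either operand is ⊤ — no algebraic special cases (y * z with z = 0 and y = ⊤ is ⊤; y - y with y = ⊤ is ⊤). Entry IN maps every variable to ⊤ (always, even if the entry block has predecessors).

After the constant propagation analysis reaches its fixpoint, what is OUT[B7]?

Fixpoint table:
  B0: | IN=(all ⊤) | OUT={e:4, f:4; rest ⊤}
  B1: | IN={e:4, f:4; rest ⊤} | OUT={c:8, e:4, f:4; rest ⊤}
  B2: | IN={c:8, e:4, f:4; rest ⊤} | OUT={c:8, d:6, e:4; rest ⊤}
  B3: | IN={c:8, d:6, e:4; rest ⊤} | OUT={c:8, e:4; rest ⊤}
  B4: | IN={c:8, e:4; rest ⊤} | OUT={b:-1, c:8, e:4; rest ⊤}
  B5: | IN={b:-1, c:8, e:4; rest ⊤} | OUT={b:-1, c:8; rest ⊤}
  B6: | IN={b:-1, c:8; rest ⊤} | OUT={b:-1, c:8; rest ⊤}
  B7: | IN={b:-1, c:8; rest ⊤} | OUT={b:-1, c:8, d:0; rest ⊤}
  B8: | IN={b:-1, c:8, d:0; rest ⊤} | OUT={b:-1, d:0; rest ⊤}

Merge at B7: IN[B7] = OUT[B5] ⊔ OUT[B6] = {a: ⊤, b: -1, c: 8, d: ⊤, e: ⊤, f: ⊤}
Applying B7's transfer function to that IN value gives OUT[B7] (row B7 above).

Answer: {a: ⊤, b: -1, c: 8, d: 0, e: ⊤, f: ⊤}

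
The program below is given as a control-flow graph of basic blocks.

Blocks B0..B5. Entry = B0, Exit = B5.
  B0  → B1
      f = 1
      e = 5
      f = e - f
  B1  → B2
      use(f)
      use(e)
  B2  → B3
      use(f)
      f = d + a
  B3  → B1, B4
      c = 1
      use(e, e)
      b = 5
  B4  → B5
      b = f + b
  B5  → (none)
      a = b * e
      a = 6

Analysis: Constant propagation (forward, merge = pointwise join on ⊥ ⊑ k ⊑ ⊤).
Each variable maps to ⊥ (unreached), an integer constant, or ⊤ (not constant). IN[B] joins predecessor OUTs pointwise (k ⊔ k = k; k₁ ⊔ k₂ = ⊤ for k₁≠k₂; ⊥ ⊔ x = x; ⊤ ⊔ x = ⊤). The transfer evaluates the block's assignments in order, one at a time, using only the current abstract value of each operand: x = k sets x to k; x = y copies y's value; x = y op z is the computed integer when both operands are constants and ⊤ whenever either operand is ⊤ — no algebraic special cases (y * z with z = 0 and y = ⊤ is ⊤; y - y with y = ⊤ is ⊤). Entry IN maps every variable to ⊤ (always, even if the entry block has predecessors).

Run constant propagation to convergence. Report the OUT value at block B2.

Fixpoint table:
  B0:   IN=(all ⊤)   OUT={e:5, f:4; rest ⊤}
  B1:   IN={e:5; rest ⊤}   OUT={e:5; rest ⊤}
  B2:   IN={e:5; rest ⊤}   OUT={e:5; rest ⊤}
  B3:   IN={e:5; rest ⊤}   OUT={b:5, c:1, e:5; rest ⊤}
  B4:   IN={b:5, c:1, e:5; rest ⊤}   OUT={c:1, e:5; rest ⊤}
  B5:   IN={c:1, e:5; rest ⊤}   OUT={a:6, c:1, e:5; rest ⊤}

Merge at B2: IN[B2] = OUT[B1] = {a: ⊤, b: ⊤, c: ⊤, d: ⊤, e: 5, f: ⊤}
Applying B2's transfer function to that IN value gives OUT[B2] (row B2 above).

Answer: {a: ⊤, b: ⊤, c: ⊤, d: ⊤, e: 5, f: ⊤}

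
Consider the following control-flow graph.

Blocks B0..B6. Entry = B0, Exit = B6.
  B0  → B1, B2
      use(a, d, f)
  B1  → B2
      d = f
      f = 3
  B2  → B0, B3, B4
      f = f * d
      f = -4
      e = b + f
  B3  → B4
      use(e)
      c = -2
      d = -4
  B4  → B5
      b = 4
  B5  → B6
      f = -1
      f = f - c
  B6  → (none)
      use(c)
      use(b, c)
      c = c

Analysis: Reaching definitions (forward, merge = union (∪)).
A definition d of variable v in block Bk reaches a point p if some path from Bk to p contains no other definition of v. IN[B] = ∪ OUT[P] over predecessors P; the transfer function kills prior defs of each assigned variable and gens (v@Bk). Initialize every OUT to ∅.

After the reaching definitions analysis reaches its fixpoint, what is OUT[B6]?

Answer: {b@B4, c@B6, d@B1, d@B3, e@B2, f@B5}

Derivation:
Converged values:
  B0:  IN={d@B1, e@B2, f@B2}  OUT={d@B1, e@B2, f@B2}
  B1:  IN={d@B1, e@B2, f@B2}  OUT={d@B1, e@B2, f@B1}
  B2:  IN={d@B1, e@B2, f@B1, f@B2}  OUT={d@B1, e@B2, f@B2}
  B3:  IN={d@B1, e@B2, f@B2}  OUT={c@B3, d@B3, e@B2, f@B2}
  B4:  IN={c@B3, d@B1, d@B3, e@B2, f@B2}  OUT={b@B4, c@B3, d@B1, d@B3, e@B2, f@B2}
  B5:  IN={b@B4, c@B3, d@B1, d@B3, e@B2, f@B2}  OUT={b@B4, c@B3, d@B1, d@B3, e@B2, f@B5}
  B6:  IN={b@B4, c@B3, d@B1, d@B3, e@B2, f@B5}  OUT={b@B4, c@B6, d@B1, d@B3, e@B2, f@B5}

Merge at B6: IN[B6] = OUT[B5] = {b@B4, c@B3, d@B1, d@B3, e@B2, f@B5}
Applying B6's transfer function to that IN value gives OUT[B6] (row B6 above).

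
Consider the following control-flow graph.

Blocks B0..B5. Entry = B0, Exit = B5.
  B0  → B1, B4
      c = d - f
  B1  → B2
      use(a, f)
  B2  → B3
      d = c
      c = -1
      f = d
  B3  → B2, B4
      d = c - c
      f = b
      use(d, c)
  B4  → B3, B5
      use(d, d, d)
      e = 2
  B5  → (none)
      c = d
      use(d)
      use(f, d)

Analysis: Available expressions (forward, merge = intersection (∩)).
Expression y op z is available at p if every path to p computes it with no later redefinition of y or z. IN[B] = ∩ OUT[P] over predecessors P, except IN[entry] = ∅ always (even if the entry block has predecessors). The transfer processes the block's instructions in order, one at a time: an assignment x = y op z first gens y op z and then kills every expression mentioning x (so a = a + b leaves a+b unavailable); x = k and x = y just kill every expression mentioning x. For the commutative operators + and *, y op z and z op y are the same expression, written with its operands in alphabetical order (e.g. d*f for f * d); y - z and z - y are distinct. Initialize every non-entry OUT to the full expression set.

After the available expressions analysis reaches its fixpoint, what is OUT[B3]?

Answer: {c-c}

Derivation:
Fixpoint table:
  B0:  IN={}  OUT={d-f}
  B1:  IN={d-f}  OUT={d-f}
  B2:  IN={}  OUT={}
  B3:  IN={}  OUT={c-c}
  B4:  IN={}  OUT={}
  B5:  IN={}  OUT={}

Merge at B3: IN[B3] = OUT[B2] ∩ OUT[B4] = {}
Applying B3's transfer function to that IN value gives OUT[B3] (row B3 above).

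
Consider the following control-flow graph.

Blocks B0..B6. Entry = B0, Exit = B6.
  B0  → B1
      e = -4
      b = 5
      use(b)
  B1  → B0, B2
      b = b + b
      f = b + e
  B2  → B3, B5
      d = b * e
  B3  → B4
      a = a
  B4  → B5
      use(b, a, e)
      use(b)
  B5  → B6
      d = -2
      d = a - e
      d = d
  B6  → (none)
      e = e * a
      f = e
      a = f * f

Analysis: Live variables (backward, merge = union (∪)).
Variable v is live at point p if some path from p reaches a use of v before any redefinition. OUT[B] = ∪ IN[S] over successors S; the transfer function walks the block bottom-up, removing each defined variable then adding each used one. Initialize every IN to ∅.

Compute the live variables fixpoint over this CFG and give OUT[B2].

Fixpoint table:
  B0:   IN={a}   OUT={a, b, e}
  B1:   IN={a, b, e}   OUT={a, b, e}
  B2:   IN={a, b, e}   OUT={a, b, e}
  B3:   IN={a, b, e}   OUT={a, b, e}
  B4:   IN={a, b, e}   OUT={a, e}
  B5:   IN={a, e}   OUT={a, e}
  B6:   IN={a, e}   OUT={}

Merge at B2: OUT[B2] = IN[B3] ⊔ IN[B5] = {a, b, e}

Answer: {a, b, e}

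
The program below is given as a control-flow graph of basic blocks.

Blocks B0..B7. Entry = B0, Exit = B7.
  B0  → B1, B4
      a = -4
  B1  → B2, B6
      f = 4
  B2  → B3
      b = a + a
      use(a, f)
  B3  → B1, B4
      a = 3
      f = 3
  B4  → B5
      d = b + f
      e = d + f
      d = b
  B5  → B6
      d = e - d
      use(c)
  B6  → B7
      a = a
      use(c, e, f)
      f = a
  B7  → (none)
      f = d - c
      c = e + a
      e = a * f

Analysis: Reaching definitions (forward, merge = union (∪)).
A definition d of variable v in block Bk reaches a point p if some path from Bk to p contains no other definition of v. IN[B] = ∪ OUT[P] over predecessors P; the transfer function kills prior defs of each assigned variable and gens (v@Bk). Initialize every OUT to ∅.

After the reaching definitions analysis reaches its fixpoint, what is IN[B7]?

Answer: {a@B6, b@B2, d@B5, e@B4, f@B6}

Trace:
Per-block solution:
  B0:  IN={}  OUT={a@B0}
  B1:  IN={a@B0, a@B3, b@B2, f@B3}  OUT={a@B0, a@B3, b@B2, f@B1}
  B2:  IN={a@B0, a@B3, b@B2, f@B1}  OUT={a@B0, a@B3, b@B2, f@B1}
  B3:  IN={a@B0, a@B3, b@B2, f@B1}  OUT={a@B3, b@B2, f@B3}
  B4:  IN={a@B0, a@B3, b@B2, f@B3}  OUT={a@B0, a@B3, b@B2, d@B4, e@B4, f@B3}
  B5:  IN={a@B0, a@B3, b@B2, d@B4, e@B4, f@B3}  OUT={a@B0, a@B3, b@B2, d@B5, e@B4, f@B3}
  B6:  IN={a@B0, a@B3, b@B2, d@B5, e@B4, f@B1, f@B3}  OUT={a@B6, b@B2, d@B5, e@B4, f@B6}
  B7:  IN={a@B6, b@B2, d@B5, e@B4, f@B6}  OUT={a@B6, b@B2, c@B7, d@B5, e@B7, f@B7}

Merge at B7: IN[B7] = OUT[B6] = {a@B6, b@B2, d@B5, e@B4, f@B6}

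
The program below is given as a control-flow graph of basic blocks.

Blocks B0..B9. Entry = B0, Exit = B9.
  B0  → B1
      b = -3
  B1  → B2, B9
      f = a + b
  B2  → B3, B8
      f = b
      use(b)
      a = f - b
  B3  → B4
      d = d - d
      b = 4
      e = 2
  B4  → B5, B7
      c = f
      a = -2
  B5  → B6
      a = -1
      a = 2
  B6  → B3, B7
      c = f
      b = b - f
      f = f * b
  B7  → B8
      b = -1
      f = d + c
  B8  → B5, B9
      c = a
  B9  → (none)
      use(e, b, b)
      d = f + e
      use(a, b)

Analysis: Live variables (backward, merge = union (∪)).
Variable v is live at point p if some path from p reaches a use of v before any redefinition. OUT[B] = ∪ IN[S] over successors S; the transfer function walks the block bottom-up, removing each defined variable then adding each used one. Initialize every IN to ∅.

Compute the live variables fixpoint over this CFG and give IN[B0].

Answer: {a, d, e}

Derivation:
Converged values:
  B0:   IN={a, d, e}   OUT={a, b, d, e}
  B1:   IN={a, b, d, e}   OUT={a, b, d, e, f}
  B2:   IN={b, d, e}   OUT={a, b, d, e, f}
  B3:   IN={d, f}   OUT={b, d, e, f}
  B4:   IN={b, d, e, f}   OUT={a, b, c, d, e, f}
  B5:   IN={b, d, e, f}   OUT={a, b, d, e, f}
  B6:   IN={a, b, d, e, f}   OUT={a, c, d, e, f}
  B7:   IN={a, c, d, e}   OUT={a, b, d, e, f}
  B8:   IN={a, b, d, e, f}   OUT={a, b, d, e, f}
  B9:   IN={a, b, e, f}   OUT={}

Merge at B0: OUT[B0] = IN[B1] = {a, b, d, e}
Applying B0's transfer function to that OUT value gives IN[B0] (row B0 above).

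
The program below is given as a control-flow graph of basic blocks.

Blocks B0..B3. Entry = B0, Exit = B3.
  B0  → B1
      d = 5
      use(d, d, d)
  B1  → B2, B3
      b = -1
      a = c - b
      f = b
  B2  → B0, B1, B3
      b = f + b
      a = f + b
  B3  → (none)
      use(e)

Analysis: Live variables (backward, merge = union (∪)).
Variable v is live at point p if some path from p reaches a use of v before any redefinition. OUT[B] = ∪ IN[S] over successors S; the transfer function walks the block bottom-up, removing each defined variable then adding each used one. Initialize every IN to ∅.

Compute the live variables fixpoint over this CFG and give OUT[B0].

Per-block solution:
  B0:  IN={c, e}  OUT={c, e}
  B1:  IN={c, e}  OUT={b, c, e, f}
  B2:  IN={b, c, e, f}  OUT={c, e}
  B3:  IN={e}  OUT={}

Merge at B0: OUT[B0] = IN[B1] = {c, e}

Answer: {c, e}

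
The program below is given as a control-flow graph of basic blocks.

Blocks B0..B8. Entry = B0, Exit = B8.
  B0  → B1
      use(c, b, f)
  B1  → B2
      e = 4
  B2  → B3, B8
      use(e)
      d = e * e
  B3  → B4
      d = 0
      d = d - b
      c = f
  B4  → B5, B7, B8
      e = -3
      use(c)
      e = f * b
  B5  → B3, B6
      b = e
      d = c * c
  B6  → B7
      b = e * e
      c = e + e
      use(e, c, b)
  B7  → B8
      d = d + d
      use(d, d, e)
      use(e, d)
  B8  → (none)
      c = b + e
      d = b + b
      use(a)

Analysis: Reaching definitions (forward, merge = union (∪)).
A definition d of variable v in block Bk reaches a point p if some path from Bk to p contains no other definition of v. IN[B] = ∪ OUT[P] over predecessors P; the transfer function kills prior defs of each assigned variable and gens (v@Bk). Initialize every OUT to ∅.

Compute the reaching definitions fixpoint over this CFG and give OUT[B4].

Answer: {b@B5, c@B3, d@B3, e@B4}

Working:
Per-block solution:
  B0: | IN={} | OUT={}
  B1: | IN={} | OUT={e@B1}
  B2: | IN={e@B1} | OUT={d@B2, e@B1}
  B3: | IN={b@B5, c@B3, d@B2, d@B5, e@B1, e@B4} | OUT={b@B5, c@B3, d@B3, e@B1, e@B4}
  B4: | IN={b@B5, c@B3, d@B3, e@B1, e@B4} | OUT={b@B5, c@B3, d@B3, e@B4}
  B5: | IN={b@B5, c@B3, d@B3, e@B4} | OUT={b@B5, c@B3, d@B5, e@B4}
  B6: | IN={b@B5, c@B3, d@B5, e@B4} | OUT={b@B6, c@B6, d@B5, e@B4}
  B7: | IN={b@B5, b@B6, c@B3, c@B6, d@B3, d@B5, e@B4} | OUT={b@B5, b@B6, c@B3, c@B6, d@B7, e@B4}
  B8: | IN={b@B5, b@B6, c@B3, c@B6, d@B2, d@B3, d@B7, e@B1, e@B4} | OUT={b@B5, b@B6, c@B8, d@B8, e@B1, e@B4}

Merge at B4: IN[B4] = OUT[B3] = {b@B5, c@B3, d@B3, e@B1, e@B4}
Applying B4's transfer function to that IN value gives OUT[B4] (row B4 above).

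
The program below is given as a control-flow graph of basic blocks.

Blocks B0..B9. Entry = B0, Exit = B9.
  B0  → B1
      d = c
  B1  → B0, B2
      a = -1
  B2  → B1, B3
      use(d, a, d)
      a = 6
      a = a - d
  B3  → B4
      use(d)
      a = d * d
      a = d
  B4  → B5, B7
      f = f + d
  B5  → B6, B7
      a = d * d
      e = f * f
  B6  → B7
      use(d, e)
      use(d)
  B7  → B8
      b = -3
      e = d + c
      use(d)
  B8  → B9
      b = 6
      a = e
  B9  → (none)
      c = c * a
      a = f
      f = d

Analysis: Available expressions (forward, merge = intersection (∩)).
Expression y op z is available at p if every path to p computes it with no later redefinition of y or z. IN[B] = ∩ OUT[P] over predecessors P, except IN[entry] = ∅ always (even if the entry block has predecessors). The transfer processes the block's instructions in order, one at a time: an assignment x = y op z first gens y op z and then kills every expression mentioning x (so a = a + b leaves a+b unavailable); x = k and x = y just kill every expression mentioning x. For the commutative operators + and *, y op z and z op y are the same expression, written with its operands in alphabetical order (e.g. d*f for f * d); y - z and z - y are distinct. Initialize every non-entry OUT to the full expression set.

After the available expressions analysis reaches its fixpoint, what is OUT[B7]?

Answer: {c+d, d*d}

Derivation:
Per-block solution:
  B0:   IN={}   OUT={}
  B1:   IN={}   OUT={}
  B2:   IN={}   OUT={}
  B3:   IN={}   OUT={d*d}
  B4:   IN={d*d}   OUT={d*d}
  B5:   IN={d*d}   OUT={d*d, f*f}
  B6:   IN={d*d, f*f}   OUT={d*d, f*f}
  B7:   IN={d*d}   OUT={c+d, d*d}
  B8:   IN={c+d, d*d}   OUT={c+d, d*d}
  B9:   IN={c+d, d*d}   OUT={d*d}

Merge at B7: IN[B7] = OUT[B4] ∩ OUT[B5] ∩ OUT[B6] = {d*d}
Applying B7's transfer function to that IN value gives OUT[B7] (row B7 above).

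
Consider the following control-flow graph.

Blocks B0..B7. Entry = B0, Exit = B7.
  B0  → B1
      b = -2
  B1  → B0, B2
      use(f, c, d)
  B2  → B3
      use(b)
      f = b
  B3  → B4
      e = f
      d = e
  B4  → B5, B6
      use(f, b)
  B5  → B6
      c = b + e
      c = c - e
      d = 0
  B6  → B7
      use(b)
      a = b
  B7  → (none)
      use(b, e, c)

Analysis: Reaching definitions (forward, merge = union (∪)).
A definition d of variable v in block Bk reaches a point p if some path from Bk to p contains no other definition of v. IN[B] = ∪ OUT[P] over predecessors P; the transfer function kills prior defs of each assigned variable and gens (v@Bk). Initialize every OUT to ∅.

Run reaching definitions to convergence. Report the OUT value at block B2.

Fixpoint table:
  B0:  IN={b@B0}  OUT={b@B0}
  B1:  IN={b@B0}  OUT={b@B0}
  B2:  IN={b@B0}  OUT={b@B0, f@B2}
  B3:  IN={b@B0, f@B2}  OUT={b@B0, d@B3, e@B3, f@B2}
  B4:  IN={b@B0, d@B3, e@B3, f@B2}  OUT={b@B0, d@B3, e@B3, f@B2}
  B5:  IN={b@B0, d@B3, e@B3, f@B2}  OUT={b@B0, c@B5, d@B5, e@B3, f@B2}
  B6:  IN={b@B0, c@B5, d@B3, d@B5, e@B3, f@B2}  OUT={a@B6, b@B0, c@B5, d@B3, d@B5, e@B3, f@B2}
  B7:  IN={a@B6, b@B0, c@B5, d@B3, d@B5, e@B3, f@B2}  OUT={a@B6, b@B0, c@B5, d@B3, d@B5, e@B3, f@B2}

Merge at B2: IN[B2] = OUT[B1] = {b@B0}
Applying B2's transfer function to that IN value gives OUT[B2] (row B2 above).

Answer: {b@B0, f@B2}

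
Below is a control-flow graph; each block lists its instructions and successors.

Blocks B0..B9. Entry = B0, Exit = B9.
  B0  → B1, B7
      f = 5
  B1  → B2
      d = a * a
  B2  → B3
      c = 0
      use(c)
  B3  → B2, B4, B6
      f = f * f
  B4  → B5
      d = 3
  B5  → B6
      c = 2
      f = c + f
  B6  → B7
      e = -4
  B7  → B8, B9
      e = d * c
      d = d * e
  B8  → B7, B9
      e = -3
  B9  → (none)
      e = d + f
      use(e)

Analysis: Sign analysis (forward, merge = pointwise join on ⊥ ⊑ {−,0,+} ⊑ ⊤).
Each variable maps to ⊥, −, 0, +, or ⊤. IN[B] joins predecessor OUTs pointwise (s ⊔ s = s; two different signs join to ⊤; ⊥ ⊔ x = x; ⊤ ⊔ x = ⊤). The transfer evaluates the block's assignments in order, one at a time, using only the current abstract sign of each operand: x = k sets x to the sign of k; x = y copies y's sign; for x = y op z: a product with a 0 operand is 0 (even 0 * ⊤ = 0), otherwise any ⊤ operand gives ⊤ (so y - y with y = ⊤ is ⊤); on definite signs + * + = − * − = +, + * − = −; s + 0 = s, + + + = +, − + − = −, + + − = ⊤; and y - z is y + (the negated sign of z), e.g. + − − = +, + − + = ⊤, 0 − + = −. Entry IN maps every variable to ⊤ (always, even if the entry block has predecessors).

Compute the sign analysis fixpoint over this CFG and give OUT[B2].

Answer: {a: ⊤, b: ⊤, c: 0, d: ⊤, e: ⊤, f: +}

Working:
Fixpoint table:
  B0:  IN=(all ⊤)  OUT={f:+; rest ⊤}
  B1:  IN={f:+; rest ⊤}  OUT={f:+; rest ⊤}
  B2:  IN={f:+; rest ⊤}  OUT={c:0, f:+; rest ⊤}
  B3:  IN={c:0, f:+; rest ⊤}  OUT={c:0, f:+; rest ⊤}
  B4:  IN={c:0, f:+; rest ⊤}  OUT={c:0, d:+, f:+; rest ⊤}
  B5:  IN={c:0, d:+, f:+; rest ⊤}  OUT={c:+, d:+, f:+; rest ⊤}
  B6:  IN={f:+; rest ⊤}  OUT={e:-, f:+; rest ⊤}
  B7:  IN={f:+; rest ⊤}  OUT={f:+; rest ⊤}
  B8:  IN={f:+; rest ⊤}  OUT={e:-, f:+; rest ⊤}
  B9:  IN={f:+; rest ⊤}  OUT={f:+; rest ⊤}

Merge at B2: IN[B2] = OUT[B1] ⊔ OUT[B3] = {a: ⊤, b: ⊤, c: ⊤, d: ⊤, e: ⊤, f: +}
Applying B2's transfer function to that IN value gives OUT[B2] (row B2 above).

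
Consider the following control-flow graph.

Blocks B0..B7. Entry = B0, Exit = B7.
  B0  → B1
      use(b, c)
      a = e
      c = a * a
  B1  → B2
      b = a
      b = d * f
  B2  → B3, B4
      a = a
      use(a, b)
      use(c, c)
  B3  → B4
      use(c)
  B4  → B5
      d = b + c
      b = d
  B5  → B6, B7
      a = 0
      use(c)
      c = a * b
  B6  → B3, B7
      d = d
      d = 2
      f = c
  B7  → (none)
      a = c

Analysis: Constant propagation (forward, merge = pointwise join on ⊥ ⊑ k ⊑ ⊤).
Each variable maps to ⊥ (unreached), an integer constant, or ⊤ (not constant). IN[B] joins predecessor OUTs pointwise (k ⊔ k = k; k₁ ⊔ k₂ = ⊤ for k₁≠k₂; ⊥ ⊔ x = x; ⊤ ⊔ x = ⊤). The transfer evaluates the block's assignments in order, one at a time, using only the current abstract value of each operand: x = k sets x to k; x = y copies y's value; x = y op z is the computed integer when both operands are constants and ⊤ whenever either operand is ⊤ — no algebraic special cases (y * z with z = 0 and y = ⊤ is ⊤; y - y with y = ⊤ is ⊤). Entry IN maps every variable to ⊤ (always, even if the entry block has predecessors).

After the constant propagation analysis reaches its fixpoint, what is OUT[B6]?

Answer: {a: 0, b: ⊤, c: ⊤, d: 2, e: ⊤, f: ⊤}

Trace:
Per-block solution:
  B0: | IN=(all ⊤) | OUT=(all ⊤)
  B1: | IN=(all ⊤) | OUT=(all ⊤)
  B2: | IN=(all ⊤) | OUT=(all ⊤)
  B3: | IN=(all ⊤) | OUT=(all ⊤)
  B4: | IN=(all ⊤) | OUT=(all ⊤)
  B5: | IN=(all ⊤) | OUT={a:0; rest ⊤}
  B6: | IN={a:0; rest ⊤} | OUT={a:0, d:2; rest ⊤}
  B7: | IN={a:0; rest ⊤} | OUT=(all ⊤)

Merge at B6: IN[B6] = OUT[B5] = {a: 0, b: ⊤, c: ⊤, d: ⊤, e: ⊤, f: ⊤}
Applying B6's transfer function to that IN value gives OUT[B6] (row B6 above).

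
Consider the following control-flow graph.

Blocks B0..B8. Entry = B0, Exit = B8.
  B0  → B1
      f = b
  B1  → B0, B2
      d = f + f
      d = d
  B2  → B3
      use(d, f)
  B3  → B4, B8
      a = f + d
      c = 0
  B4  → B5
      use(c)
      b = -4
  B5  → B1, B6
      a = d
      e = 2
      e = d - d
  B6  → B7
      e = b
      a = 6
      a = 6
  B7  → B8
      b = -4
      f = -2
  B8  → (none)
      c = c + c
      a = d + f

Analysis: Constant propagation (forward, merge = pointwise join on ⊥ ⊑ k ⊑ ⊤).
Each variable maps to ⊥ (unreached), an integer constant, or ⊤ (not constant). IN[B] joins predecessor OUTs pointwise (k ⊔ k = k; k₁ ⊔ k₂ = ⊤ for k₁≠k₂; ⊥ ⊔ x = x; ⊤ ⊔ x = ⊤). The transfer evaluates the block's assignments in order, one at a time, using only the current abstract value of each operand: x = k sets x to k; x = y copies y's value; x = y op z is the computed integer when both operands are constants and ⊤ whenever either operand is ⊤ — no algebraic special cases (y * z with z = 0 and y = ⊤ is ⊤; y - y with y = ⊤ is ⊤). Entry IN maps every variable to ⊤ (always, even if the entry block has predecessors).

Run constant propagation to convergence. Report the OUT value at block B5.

Answer: {a: ⊤, b: -4, c: 0, d: ⊤, e: ⊤, f: ⊤}

Trace:
Fixpoint table:
  B0:  IN=(all ⊤)  OUT=(all ⊤)
  B1:  IN=(all ⊤)  OUT=(all ⊤)
  B2:  IN=(all ⊤)  OUT=(all ⊤)
  B3:  IN=(all ⊤)  OUT={c:0; rest ⊤}
  B4:  IN={c:0; rest ⊤}  OUT={b:-4, c:0; rest ⊤}
  B5:  IN={b:-4, c:0; rest ⊤}  OUT={b:-4, c:0; rest ⊤}
  B6:  IN={b:-4, c:0; rest ⊤}  OUT={a:6, b:-4, c:0, e:-4; rest ⊤}
  B7:  IN={a:6, b:-4, c:0, e:-4; rest ⊤}  OUT={a:6, b:-4, c:0, e:-4, f:-2; rest ⊤}
  B8:  IN={c:0; rest ⊤}  OUT={c:0; rest ⊤}

Merge at B5: IN[B5] = OUT[B4] = {a: ⊤, b: -4, c: 0, d: ⊤, e: ⊤, f: ⊤}
Applying B5's transfer function to that IN value gives OUT[B5] (row B5 above).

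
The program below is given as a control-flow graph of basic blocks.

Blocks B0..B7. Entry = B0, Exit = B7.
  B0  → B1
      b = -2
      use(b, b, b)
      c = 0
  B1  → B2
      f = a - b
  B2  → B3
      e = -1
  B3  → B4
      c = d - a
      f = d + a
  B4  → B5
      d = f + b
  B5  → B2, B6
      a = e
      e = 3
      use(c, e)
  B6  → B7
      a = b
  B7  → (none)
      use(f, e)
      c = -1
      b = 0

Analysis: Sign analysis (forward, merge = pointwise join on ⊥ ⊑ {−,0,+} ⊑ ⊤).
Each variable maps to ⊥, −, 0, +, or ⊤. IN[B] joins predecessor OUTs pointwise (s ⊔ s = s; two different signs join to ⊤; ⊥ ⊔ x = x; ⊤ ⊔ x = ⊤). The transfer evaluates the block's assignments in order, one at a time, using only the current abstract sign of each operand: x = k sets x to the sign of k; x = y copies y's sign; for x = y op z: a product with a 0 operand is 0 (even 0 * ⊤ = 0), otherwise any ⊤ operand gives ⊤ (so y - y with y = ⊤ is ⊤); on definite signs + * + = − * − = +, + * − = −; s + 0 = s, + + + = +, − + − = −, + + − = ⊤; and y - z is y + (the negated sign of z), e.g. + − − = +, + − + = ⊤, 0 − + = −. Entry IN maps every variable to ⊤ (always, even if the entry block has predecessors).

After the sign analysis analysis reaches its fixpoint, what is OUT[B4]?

Answer: {a: ⊤, b: -, c: ⊤, d: ⊤, e: -, f: ⊤}

Trace:
Per-block solution:
  B0:   IN=(all ⊤)   OUT={b:-, c:0; rest ⊤}
  B1:   IN={b:-, c:0; rest ⊤}   OUT={b:-, c:0; rest ⊤}
  B2:   IN={b:-; rest ⊤}   OUT={b:-, e:-; rest ⊤}
  B3:   IN={b:-, e:-; rest ⊤}   OUT={b:-, e:-; rest ⊤}
  B4:   IN={b:-, e:-; rest ⊤}   OUT={b:-, e:-; rest ⊤}
  B5:   IN={b:-, e:-; rest ⊤}   OUT={a:-, b:-, e:+; rest ⊤}
  B6:   IN={a:-, b:-, e:+; rest ⊤}   OUT={a:-, b:-, e:+; rest ⊤}
  B7:   IN={a:-, b:-, e:+; rest ⊤}   OUT={a:-, b:0, c:-, e:+; rest ⊤}

Merge at B4: IN[B4] = OUT[B3] = {a: ⊤, b: -, c: ⊤, d: ⊤, e: -, f: ⊤}
Applying B4's transfer function to that IN value gives OUT[B4] (row B4 above).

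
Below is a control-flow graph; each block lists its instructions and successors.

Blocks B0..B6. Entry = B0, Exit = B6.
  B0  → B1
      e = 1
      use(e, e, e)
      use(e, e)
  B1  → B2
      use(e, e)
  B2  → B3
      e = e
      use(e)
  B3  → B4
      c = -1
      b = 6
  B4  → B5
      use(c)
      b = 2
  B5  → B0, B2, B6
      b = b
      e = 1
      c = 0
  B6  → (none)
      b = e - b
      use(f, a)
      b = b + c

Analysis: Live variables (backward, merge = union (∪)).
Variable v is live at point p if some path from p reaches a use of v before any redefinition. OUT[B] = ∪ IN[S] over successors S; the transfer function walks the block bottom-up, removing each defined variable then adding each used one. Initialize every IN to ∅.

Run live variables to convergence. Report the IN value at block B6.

Per-block solution:
  B0:   IN={a, f}   OUT={a, e, f}
  B1:   IN={a, e, f}   OUT={a, e, f}
  B2:   IN={a, e, f}   OUT={a, f}
  B3:   IN={a, f}   OUT={a, c, f}
  B4:   IN={a, c, f}   OUT={a, b, f}
  B5:   IN={a, b, f}   OUT={a, b, c, e, f}
  B6:   IN={a, b, c, e, f}   OUT={}

B6 is the boundary node: OUT[B6] = {}
Applying B6's transfer function to that OUT value gives IN[B6] (row B6 above).

Answer: {a, b, c, e, f}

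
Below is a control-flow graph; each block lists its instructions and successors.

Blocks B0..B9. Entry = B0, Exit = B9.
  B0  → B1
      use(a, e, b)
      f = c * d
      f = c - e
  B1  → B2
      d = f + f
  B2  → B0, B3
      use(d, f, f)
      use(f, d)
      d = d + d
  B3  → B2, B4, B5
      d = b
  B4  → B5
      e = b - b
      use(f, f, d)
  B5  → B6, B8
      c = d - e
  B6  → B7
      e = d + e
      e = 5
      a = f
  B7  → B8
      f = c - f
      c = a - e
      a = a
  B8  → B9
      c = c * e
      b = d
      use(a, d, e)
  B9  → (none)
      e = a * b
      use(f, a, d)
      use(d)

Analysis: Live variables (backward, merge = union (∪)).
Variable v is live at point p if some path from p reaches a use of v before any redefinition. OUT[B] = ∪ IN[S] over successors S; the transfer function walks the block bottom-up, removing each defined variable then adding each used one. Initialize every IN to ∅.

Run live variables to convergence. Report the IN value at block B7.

Answer: {a, c, d, e, f}

Working:
Converged values:
  B0: | IN={a, b, c, d, e} | OUT={a, b, c, e, f}
  B1: | IN={a, b, c, e, f} | OUT={a, b, c, d, e, f}
  B2: | IN={a, b, c, d, e, f} | OUT={a, b, c, d, e, f}
  B3: | IN={a, b, c, e, f} | OUT={a, b, c, d, e, f}
  B4: | IN={a, b, d, f} | OUT={a, d, e, f}
  B5: | IN={a, d, e, f} | OUT={a, c, d, e, f}
  B6: | IN={c, d, e, f} | OUT={a, c, d, e, f}
  B7: | IN={a, c, d, e, f} | OUT={a, c, d, e, f}
  B8: | IN={a, c, d, e, f} | OUT={a, b, d, f}
  B9: | IN={a, b, d, f} | OUT={}

Merge at B7: OUT[B7] = IN[B8] = {a, c, d, e, f}
Applying B7's transfer function to that OUT value gives IN[B7] (row B7 above).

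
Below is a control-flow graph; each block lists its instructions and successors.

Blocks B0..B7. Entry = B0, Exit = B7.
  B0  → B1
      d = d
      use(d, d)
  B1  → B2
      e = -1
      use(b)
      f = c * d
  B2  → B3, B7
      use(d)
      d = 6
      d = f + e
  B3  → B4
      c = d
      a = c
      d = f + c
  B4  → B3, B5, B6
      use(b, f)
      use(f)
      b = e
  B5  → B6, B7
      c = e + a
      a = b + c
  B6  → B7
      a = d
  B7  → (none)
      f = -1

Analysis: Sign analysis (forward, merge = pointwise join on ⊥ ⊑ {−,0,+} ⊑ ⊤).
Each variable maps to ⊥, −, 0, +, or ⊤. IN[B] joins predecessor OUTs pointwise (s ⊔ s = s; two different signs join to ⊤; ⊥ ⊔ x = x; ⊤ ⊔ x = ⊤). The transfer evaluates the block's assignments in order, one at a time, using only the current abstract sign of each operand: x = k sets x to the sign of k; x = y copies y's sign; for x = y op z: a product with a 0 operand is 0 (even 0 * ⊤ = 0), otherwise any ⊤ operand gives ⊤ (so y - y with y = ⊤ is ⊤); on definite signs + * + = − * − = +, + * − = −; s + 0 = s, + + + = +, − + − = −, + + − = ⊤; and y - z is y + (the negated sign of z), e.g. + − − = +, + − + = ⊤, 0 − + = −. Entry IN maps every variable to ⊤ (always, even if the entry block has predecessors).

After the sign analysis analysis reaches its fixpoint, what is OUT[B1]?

Per-block solution:
  B0:   IN=(all ⊤)   OUT=(all ⊤)
  B1:   IN=(all ⊤)   OUT={e:-; rest ⊤}
  B2:   IN={e:-; rest ⊤}   OUT={e:-; rest ⊤}
  B3:   IN={e:-; rest ⊤}   OUT={e:-; rest ⊤}
  B4:   IN={e:-; rest ⊤}   OUT={b:-, e:-; rest ⊤}
  B5:   IN={b:-, e:-; rest ⊤}   OUT={b:-, e:-; rest ⊤}
  B6:   IN={b:-, e:-; rest ⊤}   OUT={b:-, e:-; rest ⊤}
  B7:   IN={e:-; rest ⊤}   OUT={e:-, f:-; rest ⊤}

Merge at B1: IN[B1] = OUT[B0] = {a: ⊤, b: ⊤, c: ⊤, d: ⊤, e: ⊤, f: ⊤}
Applying B1's transfer function to that IN value gives OUT[B1] (row B1 above).

Answer: {a: ⊤, b: ⊤, c: ⊤, d: ⊤, e: -, f: ⊤}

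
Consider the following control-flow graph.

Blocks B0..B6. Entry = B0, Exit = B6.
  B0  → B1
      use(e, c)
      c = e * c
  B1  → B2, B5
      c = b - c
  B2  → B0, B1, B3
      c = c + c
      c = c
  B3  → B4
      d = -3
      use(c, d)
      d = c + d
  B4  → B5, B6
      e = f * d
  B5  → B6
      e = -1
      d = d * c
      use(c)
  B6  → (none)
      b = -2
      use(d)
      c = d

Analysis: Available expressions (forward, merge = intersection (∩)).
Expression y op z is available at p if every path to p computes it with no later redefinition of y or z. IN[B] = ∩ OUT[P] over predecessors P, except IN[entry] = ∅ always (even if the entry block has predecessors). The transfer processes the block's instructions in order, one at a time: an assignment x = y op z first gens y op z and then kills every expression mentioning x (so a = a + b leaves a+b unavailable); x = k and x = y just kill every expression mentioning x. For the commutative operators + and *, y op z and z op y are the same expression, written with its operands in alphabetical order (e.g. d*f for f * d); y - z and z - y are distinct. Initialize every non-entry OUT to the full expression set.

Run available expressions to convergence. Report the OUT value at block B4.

Answer: {d*f}

Derivation:
Fixpoint table:
  B0: | IN={} | OUT={}
  B1: | IN={} | OUT={}
  B2: | IN={} | OUT={}
  B3: | IN={} | OUT={}
  B4: | IN={} | OUT={d*f}
  B5: | IN={} | OUT={}
  B6: | IN={} | OUT={}

Merge at B4: IN[B4] = OUT[B3] = {}
Applying B4's transfer function to that IN value gives OUT[B4] (row B4 above).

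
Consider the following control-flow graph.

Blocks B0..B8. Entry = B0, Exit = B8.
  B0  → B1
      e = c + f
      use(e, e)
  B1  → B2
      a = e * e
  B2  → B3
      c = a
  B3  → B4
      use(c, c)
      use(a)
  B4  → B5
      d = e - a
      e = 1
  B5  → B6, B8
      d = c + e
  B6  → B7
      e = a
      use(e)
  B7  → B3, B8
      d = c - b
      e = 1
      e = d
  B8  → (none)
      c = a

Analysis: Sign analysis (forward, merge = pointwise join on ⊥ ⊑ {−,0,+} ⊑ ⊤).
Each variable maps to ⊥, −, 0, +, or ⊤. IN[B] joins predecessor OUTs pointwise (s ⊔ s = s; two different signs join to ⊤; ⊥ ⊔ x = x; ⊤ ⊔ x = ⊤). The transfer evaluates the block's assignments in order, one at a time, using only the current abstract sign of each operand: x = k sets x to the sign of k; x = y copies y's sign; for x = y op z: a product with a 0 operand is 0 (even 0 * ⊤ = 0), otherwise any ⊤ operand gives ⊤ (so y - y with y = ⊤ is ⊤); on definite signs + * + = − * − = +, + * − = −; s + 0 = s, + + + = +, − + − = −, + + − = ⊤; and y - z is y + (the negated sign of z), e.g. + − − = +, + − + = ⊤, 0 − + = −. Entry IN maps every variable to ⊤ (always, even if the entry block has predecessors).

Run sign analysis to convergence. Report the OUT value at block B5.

Fixpoint table:
  B0:  IN=(all ⊤)  OUT=(all ⊤)
  B1:  IN=(all ⊤)  OUT=(all ⊤)
  B2:  IN=(all ⊤)  OUT=(all ⊤)
  B3:  IN=(all ⊤)  OUT=(all ⊤)
  B4:  IN=(all ⊤)  OUT={e:+; rest ⊤}
  B5:  IN={e:+; rest ⊤}  OUT={e:+; rest ⊤}
  B6:  IN={e:+; rest ⊤}  OUT=(all ⊤)
  B7:  IN=(all ⊤)  OUT=(all ⊤)
  B8:  IN=(all ⊤)  OUT=(all ⊤)

Merge at B5: IN[B5] = OUT[B4] = {a: ⊤, b: ⊤, c: ⊤, d: ⊤, e: +, f: ⊤}
Applying B5's transfer function to that IN value gives OUT[B5] (row B5 above).

Answer: {a: ⊤, b: ⊤, c: ⊤, d: ⊤, e: +, f: ⊤}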